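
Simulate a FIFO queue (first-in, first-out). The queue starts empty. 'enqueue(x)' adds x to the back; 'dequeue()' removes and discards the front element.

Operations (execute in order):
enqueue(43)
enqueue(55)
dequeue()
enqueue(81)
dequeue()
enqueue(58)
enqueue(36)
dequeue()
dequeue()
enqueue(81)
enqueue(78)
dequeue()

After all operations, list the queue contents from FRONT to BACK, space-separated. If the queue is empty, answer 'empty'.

Answer: 81 78

Derivation:
enqueue(43): [43]
enqueue(55): [43, 55]
dequeue(): [55]
enqueue(81): [55, 81]
dequeue(): [81]
enqueue(58): [81, 58]
enqueue(36): [81, 58, 36]
dequeue(): [58, 36]
dequeue(): [36]
enqueue(81): [36, 81]
enqueue(78): [36, 81, 78]
dequeue(): [81, 78]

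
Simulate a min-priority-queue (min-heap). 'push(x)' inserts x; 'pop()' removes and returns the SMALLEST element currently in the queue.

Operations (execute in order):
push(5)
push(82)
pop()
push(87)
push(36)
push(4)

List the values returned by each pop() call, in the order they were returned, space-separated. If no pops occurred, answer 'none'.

Answer: 5

Derivation:
push(5): heap contents = [5]
push(82): heap contents = [5, 82]
pop() → 5: heap contents = [82]
push(87): heap contents = [82, 87]
push(36): heap contents = [36, 82, 87]
push(4): heap contents = [4, 36, 82, 87]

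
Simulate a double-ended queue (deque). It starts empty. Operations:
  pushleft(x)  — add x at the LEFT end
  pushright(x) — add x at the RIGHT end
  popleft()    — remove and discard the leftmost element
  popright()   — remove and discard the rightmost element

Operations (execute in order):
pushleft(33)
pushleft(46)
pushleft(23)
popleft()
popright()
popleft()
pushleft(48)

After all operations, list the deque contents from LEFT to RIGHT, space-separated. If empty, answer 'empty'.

pushleft(33): [33]
pushleft(46): [46, 33]
pushleft(23): [23, 46, 33]
popleft(): [46, 33]
popright(): [46]
popleft(): []
pushleft(48): [48]

Answer: 48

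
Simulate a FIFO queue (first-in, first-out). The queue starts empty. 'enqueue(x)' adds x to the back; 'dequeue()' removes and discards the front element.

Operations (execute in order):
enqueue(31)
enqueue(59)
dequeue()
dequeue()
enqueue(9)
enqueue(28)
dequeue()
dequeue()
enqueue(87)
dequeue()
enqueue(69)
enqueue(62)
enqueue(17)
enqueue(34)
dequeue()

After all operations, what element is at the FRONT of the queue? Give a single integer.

enqueue(31): queue = [31]
enqueue(59): queue = [31, 59]
dequeue(): queue = [59]
dequeue(): queue = []
enqueue(9): queue = [9]
enqueue(28): queue = [9, 28]
dequeue(): queue = [28]
dequeue(): queue = []
enqueue(87): queue = [87]
dequeue(): queue = []
enqueue(69): queue = [69]
enqueue(62): queue = [69, 62]
enqueue(17): queue = [69, 62, 17]
enqueue(34): queue = [69, 62, 17, 34]
dequeue(): queue = [62, 17, 34]

Answer: 62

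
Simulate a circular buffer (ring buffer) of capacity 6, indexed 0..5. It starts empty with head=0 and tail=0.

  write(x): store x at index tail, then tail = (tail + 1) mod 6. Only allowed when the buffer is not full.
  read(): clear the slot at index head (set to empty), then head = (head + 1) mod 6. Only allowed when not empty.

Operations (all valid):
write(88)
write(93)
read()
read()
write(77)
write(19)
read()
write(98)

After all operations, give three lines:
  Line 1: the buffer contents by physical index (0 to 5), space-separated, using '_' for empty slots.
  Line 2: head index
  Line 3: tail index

Answer: _ _ _ 19 98 _
3
5

Derivation:
write(88): buf=[88 _ _ _ _ _], head=0, tail=1, size=1
write(93): buf=[88 93 _ _ _ _], head=0, tail=2, size=2
read(): buf=[_ 93 _ _ _ _], head=1, tail=2, size=1
read(): buf=[_ _ _ _ _ _], head=2, tail=2, size=0
write(77): buf=[_ _ 77 _ _ _], head=2, tail=3, size=1
write(19): buf=[_ _ 77 19 _ _], head=2, tail=4, size=2
read(): buf=[_ _ _ 19 _ _], head=3, tail=4, size=1
write(98): buf=[_ _ _ 19 98 _], head=3, tail=5, size=2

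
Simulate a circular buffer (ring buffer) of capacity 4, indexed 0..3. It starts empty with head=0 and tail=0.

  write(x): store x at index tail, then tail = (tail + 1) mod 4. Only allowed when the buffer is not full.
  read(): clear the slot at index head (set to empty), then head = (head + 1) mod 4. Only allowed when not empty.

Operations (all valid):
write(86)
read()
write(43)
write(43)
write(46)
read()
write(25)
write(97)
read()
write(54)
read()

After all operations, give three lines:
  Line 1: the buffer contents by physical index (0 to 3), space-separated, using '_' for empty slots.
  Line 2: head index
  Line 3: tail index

Answer: 25 97 54 _
0
3

Derivation:
write(86): buf=[86 _ _ _], head=0, tail=1, size=1
read(): buf=[_ _ _ _], head=1, tail=1, size=0
write(43): buf=[_ 43 _ _], head=1, tail=2, size=1
write(43): buf=[_ 43 43 _], head=1, tail=3, size=2
write(46): buf=[_ 43 43 46], head=1, tail=0, size=3
read(): buf=[_ _ 43 46], head=2, tail=0, size=2
write(25): buf=[25 _ 43 46], head=2, tail=1, size=3
write(97): buf=[25 97 43 46], head=2, tail=2, size=4
read(): buf=[25 97 _ 46], head=3, tail=2, size=3
write(54): buf=[25 97 54 46], head=3, tail=3, size=4
read(): buf=[25 97 54 _], head=0, tail=3, size=3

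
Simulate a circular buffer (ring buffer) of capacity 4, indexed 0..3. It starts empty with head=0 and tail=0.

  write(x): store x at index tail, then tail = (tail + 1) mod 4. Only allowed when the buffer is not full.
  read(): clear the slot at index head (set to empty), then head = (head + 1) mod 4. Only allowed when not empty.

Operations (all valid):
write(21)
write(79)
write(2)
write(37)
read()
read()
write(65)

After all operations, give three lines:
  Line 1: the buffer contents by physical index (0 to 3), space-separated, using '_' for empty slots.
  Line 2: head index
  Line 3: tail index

Answer: 65 _ 2 37
2
1

Derivation:
write(21): buf=[21 _ _ _], head=0, tail=1, size=1
write(79): buf=[21 79 _ _], head=0, tail=2, size=2
write(2): buf=[21 79 2 _], head=0, tail=3, size=3
write(37): buf=[21 79 2 37], head=0, tail=0, size=4
read(): buf=[_ 79 2 37], head=1, tail=0, size=3
read(): buf=[_ _ 2 37], head=2, tail=0, size=2
write(65): buf=[65 _ 2 37], head=2, tail=1, size=3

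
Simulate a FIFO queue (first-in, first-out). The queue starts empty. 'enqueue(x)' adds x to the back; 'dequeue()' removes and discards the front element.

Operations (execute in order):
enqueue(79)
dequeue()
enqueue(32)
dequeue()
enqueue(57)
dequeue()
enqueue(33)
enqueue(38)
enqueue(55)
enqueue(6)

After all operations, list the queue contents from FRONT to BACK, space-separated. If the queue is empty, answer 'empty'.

Answer: 33 38 55 6

Derivation:
enqueue(79): [79]
dequeue(): []
enqueue(32): [32]
dequeue(): []
enqueue(57): [57]
dequeue(): []
enqueue(33): [33]
enqueue(38): [33, 38]
enqueue(55): [33, 38, 55]
enqueue(6): [33, 38, 55, 6]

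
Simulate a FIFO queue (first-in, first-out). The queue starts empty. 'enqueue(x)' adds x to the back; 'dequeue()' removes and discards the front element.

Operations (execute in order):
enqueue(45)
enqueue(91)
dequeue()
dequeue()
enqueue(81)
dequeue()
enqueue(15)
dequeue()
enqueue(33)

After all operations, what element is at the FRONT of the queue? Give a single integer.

enqueue(45): queue = [45]
enqueue(91): queue = [45, 91]
dequeue(): queue = [91]
dequeue(): queue = []
enqueue(81): queue = [81]
dequeue(): queue = []
enqueue(15): queue = [15]
dequeue(): queue = []
enqueue(33): queue = [33]

Answer: 33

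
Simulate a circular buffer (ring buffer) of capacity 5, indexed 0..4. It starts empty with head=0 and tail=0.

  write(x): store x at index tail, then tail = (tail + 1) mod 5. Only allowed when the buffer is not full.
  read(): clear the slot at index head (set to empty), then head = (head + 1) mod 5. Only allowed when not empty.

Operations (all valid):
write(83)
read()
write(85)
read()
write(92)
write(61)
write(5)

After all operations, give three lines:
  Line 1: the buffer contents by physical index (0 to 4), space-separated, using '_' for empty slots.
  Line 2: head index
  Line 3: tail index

Answer: _ _ 92 61 5
2
0

Derivation:
write(83): buf=[83 _ _ _ _], head=0, tail=1, size=1
read(): buf=[_ _ _ _ _], head=1, tail=1, size=0
write(85): buf=[_ 85 _ _ _], head=1, tail=2, size=1
read(): buf=[_ _ _ _ _], head=2, tail=2, size=0
write(92): buf=[_ _ 92 _ _], head=2, tail=3, size=1
write(61): buf=[_ _ 92 61 _], head=2, tail=4, size=2
write(5): buf=[_ _ 92 61 5], head=2, tail=0, size=3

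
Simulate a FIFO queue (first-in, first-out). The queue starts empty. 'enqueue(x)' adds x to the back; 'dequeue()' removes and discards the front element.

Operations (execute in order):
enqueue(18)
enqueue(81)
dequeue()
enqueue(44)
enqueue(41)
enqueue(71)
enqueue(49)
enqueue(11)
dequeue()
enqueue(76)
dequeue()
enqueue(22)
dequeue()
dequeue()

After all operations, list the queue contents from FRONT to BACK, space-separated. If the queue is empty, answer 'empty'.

Answer: 49 11 76 22

Derivation:
enqueue(18): [18]
enqueue(81): [18, 81]
dequeue(): [81]
enqueue(44): [81, 44]
enqueue(41): [81, 44, 41]
enqueue(71): [81, 44, 41, 71]
enqueue(49): [81, 44, 41, 71, 49]
enqueue(11): [81, 44, 41, 71, 49, 11]
dequeue(): [44, 41, 71, 49, 11]
enqueue(76): [44, 41, 71, 49, 11, 76]
dequeue(): [41, 71, 49, 11, 76]
enqueue(22): [41, 71, 49, 11, 76, 22]
dequeue(): [71, 49, 11, 76, 22]
dequeue(): [49, 11, 76, 22]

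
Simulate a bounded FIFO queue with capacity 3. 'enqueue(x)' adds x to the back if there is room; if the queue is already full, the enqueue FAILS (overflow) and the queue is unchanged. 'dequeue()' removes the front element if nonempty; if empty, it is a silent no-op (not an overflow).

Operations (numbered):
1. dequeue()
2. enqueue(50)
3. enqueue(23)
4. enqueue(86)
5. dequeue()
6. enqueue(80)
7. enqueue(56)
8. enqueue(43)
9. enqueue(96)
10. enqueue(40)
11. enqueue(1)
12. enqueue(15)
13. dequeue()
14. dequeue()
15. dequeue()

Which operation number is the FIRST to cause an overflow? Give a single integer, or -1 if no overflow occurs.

1. dequeue(): empty, no-op, size=0
2. enqueue(50): size=1
3. enqueue(23): size=2
4. enqueue(86): size=3
5. dequeue(): size=2
6. enqueue(80): size=3
7. enqueue(56): size=3=cap → OVERFLOW (fail)
8. enqueue(43): size=3=cap → OVERFLOW (fail)
9. enqueue(96): size=3=cap → OVERFLOW (fail)
10. enqueue(40): size=3=cap → OVERFLOW (fail)
11. enqueue(1): size=3=cap → OVERFLOW (fail)
12. enqueue(15): size=3=cap → OVERFLOW (fail)
13. dequeue(): size=2
14. dequeue(): size=1
15. dequeue(): size=0

Answer: 7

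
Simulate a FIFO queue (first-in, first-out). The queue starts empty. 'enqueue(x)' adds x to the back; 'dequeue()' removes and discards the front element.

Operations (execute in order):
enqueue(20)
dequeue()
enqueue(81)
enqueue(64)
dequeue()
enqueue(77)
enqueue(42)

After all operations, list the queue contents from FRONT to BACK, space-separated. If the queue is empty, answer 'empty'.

enqueue(20): [20]
dequeue(): []
enqueue(81): [81]
enqueue(64): [81, 64]
dequeue(): [64]
enqueue(77): [64, 77]
enqueue(42): [64, 77, 42]

Answer: 64 77 42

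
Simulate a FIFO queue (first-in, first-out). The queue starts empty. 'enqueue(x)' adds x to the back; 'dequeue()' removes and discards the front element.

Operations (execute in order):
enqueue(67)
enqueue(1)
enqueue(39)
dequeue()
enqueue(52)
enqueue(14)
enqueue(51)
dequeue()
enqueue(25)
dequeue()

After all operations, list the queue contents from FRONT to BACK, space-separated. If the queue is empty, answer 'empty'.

enqueue(67): [67]
enqueue(1): [67, 1]
enqueue(39): [67, 1, 39]
dequeue(): [1, 39]
enqueue(52): [1, 39, 52]
enqueue(14): [1, 39, 52, 14]
enqueue(51): [1, 39, 52, 14, 51]
dequeue(): [39, 52, 14, 51]
enqueue(25): [39, 52, 14, 51, 25]
dequeue(): [52, 14, 51, 25]

Answer: 52 14 51 25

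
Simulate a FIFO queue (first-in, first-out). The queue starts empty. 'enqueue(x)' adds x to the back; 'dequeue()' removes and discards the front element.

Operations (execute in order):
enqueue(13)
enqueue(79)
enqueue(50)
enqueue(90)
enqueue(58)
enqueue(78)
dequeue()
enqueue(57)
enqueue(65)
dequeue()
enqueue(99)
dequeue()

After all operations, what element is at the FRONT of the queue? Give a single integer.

Answer: 90

Derivation:
enqueue(13): queue = [13]
enqueue(79): queue = [13, 79]
enqueue(50): queue = [13, 79, 50]
enqueue(90): queue = [13, 79, 50, 90]
enqueue(58): queue = [13, 79, 50, 90, 58]
enqueue(78): queue = [13, 79, 50, 90, 58, 78]
dequeue(): queue = [79, 50, 90, 58, 78]
enqueue(57): queue = [79, 50, 90, 58, 78, 57]
enqueue(65): queue = [79, 50, 90, 58, 78, 57, 65]
dequeue(): queue = [50, 90, 58, 78, 57, 65]
enqueue(99): queue = [50, 90, 58, 78, 57, 65, 99]
dequeue(): queue = [90, 58, 78, 57, 65, 99]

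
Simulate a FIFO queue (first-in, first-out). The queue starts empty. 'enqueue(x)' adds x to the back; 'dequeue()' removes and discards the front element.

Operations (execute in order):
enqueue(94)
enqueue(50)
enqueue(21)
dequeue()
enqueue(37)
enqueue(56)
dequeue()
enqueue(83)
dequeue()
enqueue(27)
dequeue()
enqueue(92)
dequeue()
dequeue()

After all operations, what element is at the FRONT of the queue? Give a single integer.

Answer: 27

Derivation:
enqueue(94): queue = [94]
enqueue(50): queue = [94, 50]
enqueue(21): queue = [94, 50, 21]
dequeue(): queue = [50, 21]
enqueue(37): queue = [50, 21, 37]
enqueue(56): queue = [50, 21, 37, 56]
dequeue(): queue = [21, 37, 56]
enqueue(83): queue = [21, 37, 56, 83]
dequeue(): queue = [37, 56, 83]
enqueue(27): queue = [37, 56, 83, 27]
dequeue(): queue = [56, 83, 27]
enqueue(92): queue = [56, 83, 27, 92]
dequeue(): queue = [83, 27, 92]
dequeue(): queue = [27, 92]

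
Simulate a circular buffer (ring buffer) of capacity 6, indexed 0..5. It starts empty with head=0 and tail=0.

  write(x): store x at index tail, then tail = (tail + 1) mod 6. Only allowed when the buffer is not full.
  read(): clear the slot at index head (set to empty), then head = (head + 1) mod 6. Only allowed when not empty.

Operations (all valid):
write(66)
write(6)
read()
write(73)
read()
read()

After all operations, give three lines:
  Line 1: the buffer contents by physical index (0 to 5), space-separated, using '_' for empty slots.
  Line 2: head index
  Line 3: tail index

Answer: _ _ _ _ _ _
3
3

Derivation:
write(66): buf=[66 _ _ _ _ _], head=0, tail=1, size=1
write(6): buf=[66 6 _ _ _ _], head=0, tail=2, size=2
read(): buf=[_ 6 _ _ _ _], head=1, tail=2, size=1
write(73): buf=[_ 6 73 _ _ _], head=1, tail=3, size=2
read(): buf=[_ _ 73 _ _ _], head=2, tail=3, size=1
read(): buf=[_ _ _ _ _ _], head=3, tail=3, size=0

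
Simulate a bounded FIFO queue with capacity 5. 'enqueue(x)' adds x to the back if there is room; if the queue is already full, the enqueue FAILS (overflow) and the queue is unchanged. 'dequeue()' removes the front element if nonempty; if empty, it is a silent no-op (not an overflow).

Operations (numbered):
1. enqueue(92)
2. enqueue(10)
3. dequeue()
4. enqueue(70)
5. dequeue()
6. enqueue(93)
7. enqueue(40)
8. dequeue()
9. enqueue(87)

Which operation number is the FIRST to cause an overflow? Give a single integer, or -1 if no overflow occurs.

Answer: -1

Derivation:
1. enqueue(92): size=1
2. enqueue(10): size=2
3. dequeue(): size=1
4. enqueue(70): size=2
5. dequeue(): size=1
6. enqueue(93): size=2
7. enqueue(40): size=3
8. dequeue(): size=2
9. enqueue(87): size=3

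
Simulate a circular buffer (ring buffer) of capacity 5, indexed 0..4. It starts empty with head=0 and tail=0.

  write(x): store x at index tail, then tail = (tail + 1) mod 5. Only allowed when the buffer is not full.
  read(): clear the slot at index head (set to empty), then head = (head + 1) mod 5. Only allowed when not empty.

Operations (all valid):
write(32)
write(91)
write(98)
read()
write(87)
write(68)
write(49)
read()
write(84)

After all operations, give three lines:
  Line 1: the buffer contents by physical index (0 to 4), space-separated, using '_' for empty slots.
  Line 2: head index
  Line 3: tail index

write(32): buf=[32 _ _ _ _], head=0, tail=1, size=1
write(91): buf=[32 91 _ _ _], head=0, tail=2, size=2
write(98): buf=[32 91 98 _ _], head=0, tail=3, size=3
read(): buf=[_ 91 98 _ _], head=1, tail=3, size=2
write(87): buf=[_ 91 98 87 _], head=1, tail=4, size=3
write(68): buf=[_ 91 98 87 68], head=1, tail=0, size=4
write(49): buf=[49 91 98 87 68], head=1, tail=1, size=5
read(): buf=[49 _ 98 87 68], head=2, tail=1, size=4
write(84): buf=[49 84 98 87 68], head=2, tail=2, size=5

Answer: 49 84 98 87 68
2
2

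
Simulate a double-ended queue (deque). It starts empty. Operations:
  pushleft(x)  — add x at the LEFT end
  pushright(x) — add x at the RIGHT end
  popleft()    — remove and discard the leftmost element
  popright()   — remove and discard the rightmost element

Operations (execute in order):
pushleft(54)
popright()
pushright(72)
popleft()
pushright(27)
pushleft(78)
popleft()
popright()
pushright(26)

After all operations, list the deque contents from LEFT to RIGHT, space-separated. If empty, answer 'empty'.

Answer: 26

Derivation:
pushleft(54): [54]
popright(): []
pushright(72): [72]
popleft(): []
pushright(27): [27]
pushleft(78): [78, 27]
popleft(): [27]
popright(): []
pushright(26): [26]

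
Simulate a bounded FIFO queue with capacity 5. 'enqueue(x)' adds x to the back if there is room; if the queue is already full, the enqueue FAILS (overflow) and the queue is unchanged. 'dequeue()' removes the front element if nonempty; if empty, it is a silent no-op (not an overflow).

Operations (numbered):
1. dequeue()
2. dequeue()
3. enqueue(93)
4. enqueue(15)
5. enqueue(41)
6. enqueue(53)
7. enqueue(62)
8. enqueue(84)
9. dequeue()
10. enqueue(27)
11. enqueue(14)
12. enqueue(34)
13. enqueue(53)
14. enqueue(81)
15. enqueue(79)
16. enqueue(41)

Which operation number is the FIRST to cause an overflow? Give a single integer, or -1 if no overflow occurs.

1. dequeue(): empty, no-op, size=0
2. dequeue(): empty, no-op, size=0
3. enqueue(93): size=1
4. enqueue(15): size=2
5. enqueue(41): size=3
6. enqueue(53): size=4
7. enqueue(62): size=5
8. enqueue(84): size=5=cap → OVERFLOW (fail)
9. dequeue(): size=4
10. enqueue(27): size=5
11. enqueue(14): size=5=cap → OVERFLOW (fail)
12. enqueue(34): size=5=cap → OVERFLOW (fail)
13. enqueue(53): size=5=cap → OVERFLOW (fail)
14. enqueue(81): size=5=cap → OVERFLOW (fail)
15. enqueue(79): size=5=cap → OVERFLOW (fail)
16. enqueue(41): size=5=cap → OVERFLOW (fail)

Answer: 8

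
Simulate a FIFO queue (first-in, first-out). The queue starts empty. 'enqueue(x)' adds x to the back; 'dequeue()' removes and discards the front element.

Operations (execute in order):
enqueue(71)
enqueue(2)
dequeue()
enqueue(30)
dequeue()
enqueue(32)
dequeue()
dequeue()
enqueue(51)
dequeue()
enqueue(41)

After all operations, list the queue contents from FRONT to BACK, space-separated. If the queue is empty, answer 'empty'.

enqueue(71): [71]
enqueue(2): [71, 2]
dequeue(): [2]
enqueue(30): [2, 30]
dequeue(): [30]
enqueue(32): [30, 32]
dequeue(): [32]
dequeue(): []
enqueue(51): [51]
dequeue(): []
enqueue(41): [41]

Answer: 41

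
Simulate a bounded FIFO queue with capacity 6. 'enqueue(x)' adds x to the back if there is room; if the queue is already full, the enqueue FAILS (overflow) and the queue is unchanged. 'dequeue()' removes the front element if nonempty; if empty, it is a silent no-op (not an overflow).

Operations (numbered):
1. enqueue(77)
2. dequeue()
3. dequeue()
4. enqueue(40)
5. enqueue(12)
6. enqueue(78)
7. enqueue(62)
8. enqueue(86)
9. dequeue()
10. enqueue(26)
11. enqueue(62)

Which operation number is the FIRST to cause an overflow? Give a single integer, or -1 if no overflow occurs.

1. enqueue(77): size=1
2. dequeue(): size=0
3. dequeue(): empty, no-op, size=0
4. enqueue(40): size=1
5. enqueue(12): size=2
6. enqueue(78): size=3
7. enqueue(62): size=4
8. enqueue(86): size=5
9. dequeue(): size=4
10. enqueue(26): size=5
11. enqueue(62): size=6

Answer: -1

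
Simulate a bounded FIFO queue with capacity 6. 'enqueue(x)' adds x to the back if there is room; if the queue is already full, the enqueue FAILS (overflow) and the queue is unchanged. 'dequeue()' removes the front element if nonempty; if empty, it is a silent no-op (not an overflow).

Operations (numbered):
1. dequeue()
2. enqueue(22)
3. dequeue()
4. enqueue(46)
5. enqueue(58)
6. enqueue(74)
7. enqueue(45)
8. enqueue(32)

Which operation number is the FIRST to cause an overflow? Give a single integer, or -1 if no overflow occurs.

Answer: -1

Derivation:
1. dequeue(): empty, no-op, size=0
2. enqueue(22): size=1
3. dequeue(): size=0
4. enqueue(46): size=1
5. enqueue(58): size=2
6. enqueue(74): size=3
7. enqueue(45): size=4
8. enqueue(32): size=5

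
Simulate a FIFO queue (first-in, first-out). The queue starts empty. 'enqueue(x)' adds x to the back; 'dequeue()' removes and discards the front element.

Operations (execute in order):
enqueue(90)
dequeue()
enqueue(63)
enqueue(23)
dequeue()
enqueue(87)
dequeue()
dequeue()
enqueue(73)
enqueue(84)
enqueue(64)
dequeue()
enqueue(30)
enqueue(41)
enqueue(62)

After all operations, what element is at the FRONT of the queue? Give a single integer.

Answer: 84

Derivation:
enqueue(90): queue = [90]
dequeue(): queue = []
enqueue(63): queue = [63]
enqueue(23): queue = [63, 23]
dequeue(): queue = [23]
enqueue(87): queue = [23, 87]
dequeue(): queue = [87]
dequeue(): queue = []
enqueue(73): queue = [73]
enqueue(84): queue = [73, 84]
enqueue(64): queue = [73, 84, 64]
dequeue(): queue = [84, 64]
enqueue(30): queue = [84, 64, 30]
enqueue(41): queue = [84, 64, 30, 41]
enqueue(62): queue = [84, 64, 30, 41, 62]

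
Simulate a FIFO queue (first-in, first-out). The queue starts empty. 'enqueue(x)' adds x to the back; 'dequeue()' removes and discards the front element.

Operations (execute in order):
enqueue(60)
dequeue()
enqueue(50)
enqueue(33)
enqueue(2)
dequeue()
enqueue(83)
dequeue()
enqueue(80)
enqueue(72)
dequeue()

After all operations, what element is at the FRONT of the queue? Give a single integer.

Answer: 83

Derivation:
enqueue(60): queue = [60]
dequeue(): queue = []
enqueue(50): queue = [50]
enqueue(33): queue = [50, 33]
enqueue(2): queue = [50, 33, 2]
dequeue(): queue = [33, 2]
enqueue(83): queue = [33, 2, 83]
dequeue(): queue = [2, 83]
enqueue(80): queue = [2, 83, 80]
enqueue(72): queue = [2, 83, 80, 72]
dequeue(): queue = [83, 80, 72]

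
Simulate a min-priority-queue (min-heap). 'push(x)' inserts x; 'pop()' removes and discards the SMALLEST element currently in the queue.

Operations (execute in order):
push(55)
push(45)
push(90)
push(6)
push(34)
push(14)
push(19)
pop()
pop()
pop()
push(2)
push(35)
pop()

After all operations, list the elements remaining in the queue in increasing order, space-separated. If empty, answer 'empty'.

push(55): heap contents = [55]
push(45): heap contents = [45, 55]
push(90): heap contents = [45, 55, 90]
push(6): heap contents = [6, 45, 55, 90]
push(34): heap contents = [6, 34, 45, 55, 90]
push(14): heap contents = [6, 14, 34, 45, 55, 90]
push(19): heap contents = [6, 14, 19, 34, 45, 55, 90]
pop() → 6: heap contents = [14, 19, 34, 45, 55, 90]
pop() → 14: heap contents = [19, 34, 45, 55, 90]
pop() → 19: heap contents = [34, 45, 55, 90]
push(2): heap contents = [2, 34, 45, 55, 90]
push(35): heap contents = [2, 34, 35, 45, 55, 90]
pop() → 2: heap contents = [34, 35, 45, 55, 90]

Answer: 34 35 45 55 90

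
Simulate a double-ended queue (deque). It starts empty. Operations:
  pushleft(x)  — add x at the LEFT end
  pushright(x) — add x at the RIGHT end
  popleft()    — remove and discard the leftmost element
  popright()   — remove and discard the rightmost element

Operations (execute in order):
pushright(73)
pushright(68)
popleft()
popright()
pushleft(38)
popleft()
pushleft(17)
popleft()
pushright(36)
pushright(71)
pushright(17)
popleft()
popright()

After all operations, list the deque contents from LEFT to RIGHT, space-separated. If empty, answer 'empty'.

pushright(73): [73]
pushright(68): [73, 68]
popleft(): [68]
popright(): []
pushleft(38): [38]
popleft(): []
pushleft(17): [17]
popleft(): []
pushright(36): [36]
pushright(71): [36, 71]
pushright(17): [36, 71, 17]
popleft(): [71, 17]
popright(): [71]

Answer: 71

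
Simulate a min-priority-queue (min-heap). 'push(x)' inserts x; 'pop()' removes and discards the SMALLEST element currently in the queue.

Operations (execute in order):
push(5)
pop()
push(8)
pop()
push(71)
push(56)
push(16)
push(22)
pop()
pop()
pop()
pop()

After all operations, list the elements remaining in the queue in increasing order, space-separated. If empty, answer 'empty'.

Answer: empty

Derivation:
push(5): heap contents = [5]
pop() → 5: heap contents = []
push(8): heap contents = [8]
pop() → 8: heap contents = []
push(71): heap contents = [71]
push(56): heap contents = [56, 71]
push(16): heap contents = [16, 56, 71]
push(22): heap contents = [16, 22, 56, 71]
pop() → 16: heap contents = [22, 56, 71]
pop() → 22: heap contents = [56, 71]
pop() → 56: heap contents = [71]
pop() → 71: heap contents = []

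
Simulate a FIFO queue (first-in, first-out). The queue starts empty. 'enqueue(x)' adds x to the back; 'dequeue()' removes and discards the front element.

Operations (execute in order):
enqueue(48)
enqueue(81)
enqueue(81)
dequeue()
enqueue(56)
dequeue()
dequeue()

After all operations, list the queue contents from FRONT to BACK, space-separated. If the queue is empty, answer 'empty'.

enqueue(48): [48]
enqueue(81): [48, 81]
enqueue(81): [48, 81, 81]
dequeue(): [81, 81]
enqueue(56): [81, 81, 56]
dequeue(): [81, 56]
dequeue(): [56]

Answer: 56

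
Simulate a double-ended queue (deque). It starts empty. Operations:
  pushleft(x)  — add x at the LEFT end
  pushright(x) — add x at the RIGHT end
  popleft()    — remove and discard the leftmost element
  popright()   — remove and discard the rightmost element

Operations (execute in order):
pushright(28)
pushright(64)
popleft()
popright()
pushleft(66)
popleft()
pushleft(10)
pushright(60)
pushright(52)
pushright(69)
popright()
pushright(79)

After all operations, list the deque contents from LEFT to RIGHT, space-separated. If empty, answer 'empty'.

Answer: 10 60 52 79

Derivation:
pushright(28): [28]
pushright(64): [28, 64]
popleft(): [64]
popright(): []
pushleft(66): [66]
popleft(): []
pushleft(10): [10]
pushright(60): [10, 60]
pushright(52): [10, 60, 52]
pushright(69): [10, 60, 52, 69]
popright(): [10, 60, 52]
pushright(79): [10, 60, 52, 79]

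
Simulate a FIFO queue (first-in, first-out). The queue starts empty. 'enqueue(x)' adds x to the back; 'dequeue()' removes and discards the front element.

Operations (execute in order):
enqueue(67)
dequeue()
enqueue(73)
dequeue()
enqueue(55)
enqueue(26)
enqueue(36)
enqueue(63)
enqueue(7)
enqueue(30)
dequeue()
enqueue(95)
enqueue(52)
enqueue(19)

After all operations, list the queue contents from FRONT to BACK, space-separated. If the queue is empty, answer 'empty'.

enqueue(67): [67]
dequeue(): []
enqueue(73): [73]
dequeue(): []
enqueue(55): [55]
enqueue(26): [55, 26]
enqueue(36): [55, 26, 36]
enqueue(63): [55, 26, 36, 63]
enqueue(7): [55, 26, 36, 63, 7]
enqueue(30): [55, 26, 36, 63, 7, 30]
dequeue(): [26, 36, 63, 7, 30]
enqueue(95): [26, 36, 63, 7, 30, 95]
enqueue(52): [26, 36, 63, 7, 30, 95, 52]
enqueue(19): [26, 36, 63, 7, 30, 95, 52, 19]

Answer: 26 36 63 7 30 95 52 19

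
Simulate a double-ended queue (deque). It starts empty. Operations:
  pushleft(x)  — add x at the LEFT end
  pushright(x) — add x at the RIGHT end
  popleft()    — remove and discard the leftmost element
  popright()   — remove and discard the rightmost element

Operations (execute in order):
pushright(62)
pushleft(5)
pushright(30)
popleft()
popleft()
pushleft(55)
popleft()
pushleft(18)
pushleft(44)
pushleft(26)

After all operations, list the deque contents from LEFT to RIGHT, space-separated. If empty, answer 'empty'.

Answer: 26 44 18 30

Derivation:
pushright(62): [62]
pushleft(5): [5, 62]
pushright(30): [5, 62, 30]
popleft(): [62, 30]
popleft(): [30]
pushleft(55): [55, 30]
popleft(): [30]
pushleft(18): [18, 30]
pushleft(44): [44, 18, 30]
pushleft(26): [26, 44, 18, 30]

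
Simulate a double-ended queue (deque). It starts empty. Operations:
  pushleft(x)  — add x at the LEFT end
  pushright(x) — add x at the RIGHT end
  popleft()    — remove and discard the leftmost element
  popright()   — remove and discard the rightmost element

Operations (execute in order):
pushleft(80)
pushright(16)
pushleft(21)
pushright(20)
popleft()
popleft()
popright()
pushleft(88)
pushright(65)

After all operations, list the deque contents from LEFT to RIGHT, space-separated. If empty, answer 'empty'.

Answer: 88 16 65

Derivation:
pushleft(80): [80]
pushright(16): [80, 16]
pushleft(21): [21, 80, 16]
pushright(20): [21, 80, 16, 20]
popleft(): [80, 16, 20]
popleft(): [16, 20]
popright(): [16]
pushleft(88): [88, 16]
pushright(65): [88, 16, 65]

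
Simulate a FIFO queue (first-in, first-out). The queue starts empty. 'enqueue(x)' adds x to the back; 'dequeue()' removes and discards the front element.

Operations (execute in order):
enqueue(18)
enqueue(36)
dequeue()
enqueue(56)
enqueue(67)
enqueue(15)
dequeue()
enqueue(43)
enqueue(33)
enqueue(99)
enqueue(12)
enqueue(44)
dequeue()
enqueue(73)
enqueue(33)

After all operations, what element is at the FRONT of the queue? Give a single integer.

Answer: 67

Derivation:
enqueue(18): queue = [18]
enqueue(36): queue = [18, 36]
dequeue(): queue = [36]
enqueue(56): queue = [36, 56]
enqueue(67): queue = [36, 56, 67]
enqueue(15): queue = [36, 56, 67, 15]
dequeue(): queue = [56, 67, 15]
enqueue(43): queue = [56, 67, 15, 43]
enqueue(33): queue = [56, 67, 15, 43, 33]
enqueue(99): queue = [56, 67, 15, 43, 33, 99]
enqueue(12): queue = [56, 67, 15, 43, 33, 99, 12]
enqueue(44): queue = [56, 67, 15, 43, 33, 99, 12, 44]
dequeue(): queue = [67, 15, 43, 33, 99, 12, 44]
enqueue(73): queue = [67, 15, 43, 33, 99, 12, 44, 73]
enqueue(33): queue = [67, 15, 43, 33, 99, 12, 44, 73, 33]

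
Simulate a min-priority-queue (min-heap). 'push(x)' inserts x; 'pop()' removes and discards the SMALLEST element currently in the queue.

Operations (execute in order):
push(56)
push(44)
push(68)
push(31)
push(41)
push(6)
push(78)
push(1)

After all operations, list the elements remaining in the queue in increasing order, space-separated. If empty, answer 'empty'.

push(56): heap contents = [56]
push(44): heap contents = [44, 56]
push(68): heap contents = [44, 56, 68]
push(31): heap contents = [31, 44, 56, 68]
push(41): heap contents = [31, 41, 44, 56, 68]
push(6): heap contents = [6, 31, 41, 44, 56, 68]
push(78): heap contents = [6, 31, 41, 44, 56, 68, 78]
push(1): heap contents = [1, 6, 31, 41, 44, 56, 68, 78]

Answer: 1 6 31 41 44 56 68 78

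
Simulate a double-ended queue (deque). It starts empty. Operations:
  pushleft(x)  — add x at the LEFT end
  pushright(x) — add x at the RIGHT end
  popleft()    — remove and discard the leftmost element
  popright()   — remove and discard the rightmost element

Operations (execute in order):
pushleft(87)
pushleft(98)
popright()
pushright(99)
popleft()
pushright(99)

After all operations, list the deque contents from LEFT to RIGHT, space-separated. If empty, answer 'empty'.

pushleft(87): [87]
pushleft(98): [98, 87]
popright(): [98]
pushright(99): [98, 99]
popleft(): [99]
pushright(99): [99, 99]

Answer: 99 99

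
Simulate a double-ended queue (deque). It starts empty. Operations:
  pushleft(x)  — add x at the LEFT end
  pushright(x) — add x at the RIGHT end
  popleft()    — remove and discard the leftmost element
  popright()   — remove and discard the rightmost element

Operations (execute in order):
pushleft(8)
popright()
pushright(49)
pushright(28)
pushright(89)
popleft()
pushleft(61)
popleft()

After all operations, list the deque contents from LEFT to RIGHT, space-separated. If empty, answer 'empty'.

Answer: 28 89

Derivation:
pushleft(8): [8]
popright(): []
pushright(49): [49]
pushright(28): [49, 28]
pushright(89): [49, 28, 89]
popleft(): [28, 89]
pushleft(61): [61, 28, 89]
popleft(): [28, 89]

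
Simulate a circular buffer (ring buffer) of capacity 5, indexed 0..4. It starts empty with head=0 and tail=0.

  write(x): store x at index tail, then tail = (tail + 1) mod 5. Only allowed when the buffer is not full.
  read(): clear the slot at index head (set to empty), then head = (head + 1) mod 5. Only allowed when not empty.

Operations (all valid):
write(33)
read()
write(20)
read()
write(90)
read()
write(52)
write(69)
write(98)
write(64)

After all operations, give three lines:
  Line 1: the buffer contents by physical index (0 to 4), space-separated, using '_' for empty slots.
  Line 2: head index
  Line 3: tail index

Answer: 98 64 _ 52 69
3
2

Derivation:
write(33): buf=[33 _ _ _ _], head=0, tail=1, size=1
read(): buf=[_ _ _ _ _], head=1, tail=1, size=0
write(20): buf=[_ 20 _ _ _], head=1, tail=2, size=1
read(): buf=[_ _ _ _ _], head=2, tail=2, size=0
write(90): buf=[_ _ 90 _ _], head=2, tail=3, size=1
read(): buf=[_ _ _ _ _], head=3, tail=3, size=0
write(52): buf=[_ _ _ 52 _], head=3, tail=4, size=1
write(69): buf=[_ _ _ 52 69], head=3, tail=0, size=2
write(98): buf=[98 _ _ 52 69], head=3, tail=1, size=3
write(64): buf=[98 64 _ 52 69], head=3, tail=2, size=4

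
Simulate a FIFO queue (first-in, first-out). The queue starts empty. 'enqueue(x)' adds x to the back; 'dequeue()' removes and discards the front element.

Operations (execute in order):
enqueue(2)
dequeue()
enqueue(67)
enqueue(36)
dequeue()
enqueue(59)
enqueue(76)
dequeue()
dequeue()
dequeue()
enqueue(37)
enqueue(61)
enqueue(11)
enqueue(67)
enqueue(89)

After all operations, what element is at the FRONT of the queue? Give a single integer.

enqueue(2): queue = [2]
dequeue(): queue = []
enqueue(67): queue = [67]
enqueue(36): queue = [67, 36]
dequeue(): queue = [36]
enqueue(59): queue = [36, 59]
enqueue(76): queue = [36, 59, 76]
dequeue(): queue = [59, 76]
dequeue(): queue = [76]
dequeue(): queue = []
enqueue(37): queue = [37]
enqueue(61): queue = [37, 61]
enqueue(11): queue = [37, 61, 11]
enqueue(67): queue = [37, 61, 11, 67]
enqueue(89): queue = [37, 61, 11, 67, 89]

Answer: 37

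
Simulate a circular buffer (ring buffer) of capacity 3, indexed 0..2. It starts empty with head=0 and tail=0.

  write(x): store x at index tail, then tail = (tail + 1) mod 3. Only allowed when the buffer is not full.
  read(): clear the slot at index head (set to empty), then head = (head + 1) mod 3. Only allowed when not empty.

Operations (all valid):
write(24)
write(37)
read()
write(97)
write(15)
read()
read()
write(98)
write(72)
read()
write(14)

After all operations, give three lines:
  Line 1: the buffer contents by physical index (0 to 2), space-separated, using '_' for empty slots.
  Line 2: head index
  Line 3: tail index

Answer: 14 98 72
1
1

Derivation:
write(24): buf=[24 _ _], head=0, tail=1, size=1
write(37): buf=[24 37 _], head=0, tail=2, size=2
read(): buf=[_ 37 _], head=1, tail=2, size=1
write(97): buf=[_ 37 97], head=1, tail=0, size=2
write(15): buf=[15 37 97], head=1, tail=1, size=3
read(): buf=[15 _ 97], head=2, tail=1, size=2
read(): buf=[15 _ _], head=0, tail=1, size=1
write(98): buf=[15 98 _], head=0, tail=2, size=2
write(72): buf=[15 98 72], head=0, tail=0, size=3
read(): buf=[_ 98 72], head=1, tail=0, size=2
write(14): buf=[14 98 72], head=1, tail=1, size=3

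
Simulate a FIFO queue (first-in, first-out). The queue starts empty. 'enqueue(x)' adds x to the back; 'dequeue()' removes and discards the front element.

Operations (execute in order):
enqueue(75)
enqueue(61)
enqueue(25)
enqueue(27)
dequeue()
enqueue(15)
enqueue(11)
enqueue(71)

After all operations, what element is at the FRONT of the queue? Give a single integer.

Answer: 61

Derivation:
enqueue(75): queue = [75]
enqueue(61): queue = [75, 61]
enqueue(25): queue = [75, 61, 25]
enqueue(27): queue = [75, 61, 25, 27]
dequeue(): queue = [61, 25, 27]
enqueue(15): queue = [61, 25, 27, 15]
enqueue(11): queue = [61, 25, 27, 15, 11]
enqueue(71): queue = [61, 25, 27, 15, 11, 71]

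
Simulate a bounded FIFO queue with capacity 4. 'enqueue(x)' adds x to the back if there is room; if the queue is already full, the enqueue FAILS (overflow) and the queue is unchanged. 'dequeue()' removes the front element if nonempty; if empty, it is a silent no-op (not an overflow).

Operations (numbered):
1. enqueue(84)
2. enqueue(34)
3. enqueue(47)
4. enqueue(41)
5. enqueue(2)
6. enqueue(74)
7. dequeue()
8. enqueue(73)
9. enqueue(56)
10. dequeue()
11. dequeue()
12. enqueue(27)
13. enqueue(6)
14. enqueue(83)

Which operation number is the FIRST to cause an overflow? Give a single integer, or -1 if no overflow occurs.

1. enqueue(84): size=1
2. enqueue(34): size=2
3. enqueue(47): size=3
4. enqueue(41): size=4
5. enqueue(2): size=4=cap → OVERFLOW (fail)
6. enqueue(74): size=4=cap → OVERFLOW (fail)
7. dequeue(): size=3
8. enqueue(73): size=4
9. enqueue(56): size=4=cap → OVERFLOW (fail)
10. dequeue(): size=3
11. dequeue(): size=2
12. enqueue(27): size=3
13. enqueue(6): size=4
14. enqueue(83): size=4=cap → OVERFLOW (fail)

Answer: 5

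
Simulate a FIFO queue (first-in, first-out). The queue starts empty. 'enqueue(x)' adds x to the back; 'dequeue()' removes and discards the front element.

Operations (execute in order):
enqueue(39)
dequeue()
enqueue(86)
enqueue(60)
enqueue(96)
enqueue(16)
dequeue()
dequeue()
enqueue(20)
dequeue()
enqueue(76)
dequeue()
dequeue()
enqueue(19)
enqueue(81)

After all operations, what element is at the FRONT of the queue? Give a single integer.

enqueue(39): queue = [39]
dequeue(): queue = []
enqueue(86): queue = [86]
enqueue(60): queue = [86, 60]
enqueue(96): queue = [86, 60, 96]
enqueue(16): queue = [86, 60, 96, 16]
dequeue(): queue = [60, 96, 16]
dequeue(): queue = [96, 16]
enqueue(20): queue = [96, 16, 20]
dequeue(): queue = [16, 20]
enqueue(76): queue = [16, 20, 76]
dequeue(): queue = [20, 76]
dequeue(): queue = [76]
enqueue(19): queue = [76, 19]
enqueue(81): queue = [76, 19, 81]

Answer: 76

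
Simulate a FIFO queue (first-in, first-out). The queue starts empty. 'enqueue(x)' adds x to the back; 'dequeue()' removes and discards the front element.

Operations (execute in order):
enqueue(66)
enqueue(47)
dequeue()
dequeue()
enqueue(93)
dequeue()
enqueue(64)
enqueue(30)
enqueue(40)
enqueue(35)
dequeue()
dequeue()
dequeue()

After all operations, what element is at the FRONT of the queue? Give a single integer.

enqueue(66): queue = [66]
enqueue(47): queue = [66, 47]
dequeue(): queue = [47]
dequeue(): queue = []
enqueue(93): queue = [93]
dequeue(): queue = []
enqueue(64): queue = [64]
enqueue(30): queue = [64, 30]
enqueue(40): queue = [64, 30, 40]
enqueue(35): queue = [64, 30, 40, 35]
dequeue(): queue = [30, 40, 35]
dequeue(): queue = [40, 35]
dequeue(): queue = [35]

Answer: 35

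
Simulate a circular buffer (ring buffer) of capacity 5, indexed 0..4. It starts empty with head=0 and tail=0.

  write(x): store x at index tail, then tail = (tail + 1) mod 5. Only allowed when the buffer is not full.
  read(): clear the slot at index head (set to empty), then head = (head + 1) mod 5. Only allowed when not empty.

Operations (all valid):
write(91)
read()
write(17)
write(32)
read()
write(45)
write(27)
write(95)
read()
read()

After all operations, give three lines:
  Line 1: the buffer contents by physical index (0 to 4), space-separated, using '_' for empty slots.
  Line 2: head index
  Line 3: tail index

write(91): buf=[91 _ _ _ _], head=0, tail=1, size=1
read(): buf=[_ _ _ _ _], head=1, tail=1, size=0
write(17): buf=[_ 17 _ _ _], head=1, tail=2, size=1
write(32): buf=[_ 17 32 _ _], head=1, tail=3, size=2
read(): buf=[_ _ 32 _ _], head=2, tail=3, size=1
write(45): buf=[_ _ 32 45 _], head=2, tail=4, size=2
write(27): buf=[_ _ 32 45 27], head=2, tail=0, size=3
write(95): buf=[95 _ 32 45 27], head=2, tail=1, size=4
read(): buf=[95 _ _ 45 27], head=3, tail=1, size=3
read(): buf=[95 _ _ _ 27], head=4, tail=1, size=2

Answer: 95 _ _ _ 27
4
1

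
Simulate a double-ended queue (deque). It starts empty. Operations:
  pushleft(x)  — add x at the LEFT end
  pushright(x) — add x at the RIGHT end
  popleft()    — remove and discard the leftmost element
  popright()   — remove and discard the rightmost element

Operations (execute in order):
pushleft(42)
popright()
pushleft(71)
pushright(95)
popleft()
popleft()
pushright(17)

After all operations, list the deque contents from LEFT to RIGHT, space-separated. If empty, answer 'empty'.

pushleft(42): [42]
popright(): []
pushleft(71): [71]
pushright(95): [71, 95]
popleft(): [95]
popleft(): []
pushright(17): [17]

Answer: 17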